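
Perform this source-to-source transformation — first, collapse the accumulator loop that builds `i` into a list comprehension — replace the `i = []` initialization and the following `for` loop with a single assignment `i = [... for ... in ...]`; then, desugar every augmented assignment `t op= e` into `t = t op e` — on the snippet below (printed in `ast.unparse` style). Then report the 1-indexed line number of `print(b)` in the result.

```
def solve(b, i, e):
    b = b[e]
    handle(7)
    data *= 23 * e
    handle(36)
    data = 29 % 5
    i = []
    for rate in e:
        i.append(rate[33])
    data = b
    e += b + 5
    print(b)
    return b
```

Transformed code:
def solve(b, i, e):
    b = b[e]
    handle(7)
    data = data * (23 * e)
    handle(36)
    data = 29 % 5
    i = [rate[33] for rate in e]
    data = b
    e = e + (b + 5)
    print(b)
    return b

10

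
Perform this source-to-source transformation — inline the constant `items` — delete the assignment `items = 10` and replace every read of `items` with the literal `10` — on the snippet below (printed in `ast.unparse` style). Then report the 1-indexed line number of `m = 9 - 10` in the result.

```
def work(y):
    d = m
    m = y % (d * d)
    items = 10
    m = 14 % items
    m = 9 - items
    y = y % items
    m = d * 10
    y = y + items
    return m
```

Transformed code:
def work(y):
    d = m
    m = y % (d * d)
    m = 14 % 10
    m = 9 - 10
    y = y % 10
    m = d * 10
    y = y + 10
    return m

5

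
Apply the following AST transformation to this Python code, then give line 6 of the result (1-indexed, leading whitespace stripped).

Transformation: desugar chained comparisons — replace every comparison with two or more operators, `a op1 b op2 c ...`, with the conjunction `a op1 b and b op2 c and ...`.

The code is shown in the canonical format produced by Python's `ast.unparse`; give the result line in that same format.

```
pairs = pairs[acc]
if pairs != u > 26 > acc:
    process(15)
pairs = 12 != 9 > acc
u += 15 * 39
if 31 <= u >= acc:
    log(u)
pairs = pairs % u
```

if 31 <= u and u >= acc:

Transformed code:
pairs = pairs[acc]
if pairs != u and u > 26 and (26 > acc):
    process(15)
pairs = 12 != 9 and 9 > acc
u += 15 * 39
if 31 <= u and u >= acc:
    log(u)
pairs = pairs % u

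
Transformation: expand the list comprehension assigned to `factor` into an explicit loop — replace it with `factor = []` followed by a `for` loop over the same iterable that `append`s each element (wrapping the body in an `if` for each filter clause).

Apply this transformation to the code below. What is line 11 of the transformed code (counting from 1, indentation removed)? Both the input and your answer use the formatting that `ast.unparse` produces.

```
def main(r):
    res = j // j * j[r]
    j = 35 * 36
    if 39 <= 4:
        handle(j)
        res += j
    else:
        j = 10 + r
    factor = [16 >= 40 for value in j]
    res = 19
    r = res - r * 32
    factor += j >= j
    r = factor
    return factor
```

Transformed code:
def main(r):
    res = j // j * j[r]
    j = 35 * 36
    if 39 <= 4:
        handle(j)
        res += j
    else:
        j = 10 + r
    factor = []
    for value in j:
        factor.append(16 >= 40)
    res = 19
    r = res - r * 32
    factor += j >= j
    r = factor
    return factor

factor.append(16 >= 40)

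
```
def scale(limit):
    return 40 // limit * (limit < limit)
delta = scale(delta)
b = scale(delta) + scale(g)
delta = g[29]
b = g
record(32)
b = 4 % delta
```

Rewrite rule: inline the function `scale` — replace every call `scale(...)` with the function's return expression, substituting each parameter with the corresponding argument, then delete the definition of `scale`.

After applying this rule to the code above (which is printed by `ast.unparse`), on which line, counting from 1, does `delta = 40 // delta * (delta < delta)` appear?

1

Transformed code:
delta = 40 // delta * (delta < delta)
b = 40 // delta * (delta < delta) + 40 // g * (g < g)
delta = g[29]
b = g
record(32)
b = 4 % delta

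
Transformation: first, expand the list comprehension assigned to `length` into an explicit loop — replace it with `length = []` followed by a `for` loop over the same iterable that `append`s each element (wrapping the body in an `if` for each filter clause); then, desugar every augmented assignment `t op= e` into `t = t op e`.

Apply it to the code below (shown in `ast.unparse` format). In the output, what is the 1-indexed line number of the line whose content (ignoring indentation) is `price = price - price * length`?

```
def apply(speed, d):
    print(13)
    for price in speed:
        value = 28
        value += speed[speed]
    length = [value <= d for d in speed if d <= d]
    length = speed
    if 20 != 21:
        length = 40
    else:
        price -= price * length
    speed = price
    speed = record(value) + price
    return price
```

Transformed code:
def apply(speed, d):
    print(13)
    for price in speed:
        value = 28
        value = value + speed[speed]
    length = []
    for d in speed:
        if d <= d:
            length.append(value <= d)
    length = speed
    if 20 != 21:
        length = 40
    else:
        price = price - price * length
    speed = price
    speed = record(value) + price
    return price

14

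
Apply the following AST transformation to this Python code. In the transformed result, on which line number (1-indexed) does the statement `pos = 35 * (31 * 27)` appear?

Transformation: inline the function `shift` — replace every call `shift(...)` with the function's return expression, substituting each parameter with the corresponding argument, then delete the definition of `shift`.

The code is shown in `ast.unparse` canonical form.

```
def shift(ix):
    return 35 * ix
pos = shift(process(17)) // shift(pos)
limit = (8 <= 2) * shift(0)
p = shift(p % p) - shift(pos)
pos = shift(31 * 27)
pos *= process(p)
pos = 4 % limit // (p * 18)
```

Transformed code:
pos = 35 * process(17) // (35 * pos)
limit = (8 <= 2) * (35 * 0)
p = 35 * (p % p) - 35 * pos
pos = 35 * (31 * 27)
pos *= process(p)
pos = 4 % limit // (p * 18)

4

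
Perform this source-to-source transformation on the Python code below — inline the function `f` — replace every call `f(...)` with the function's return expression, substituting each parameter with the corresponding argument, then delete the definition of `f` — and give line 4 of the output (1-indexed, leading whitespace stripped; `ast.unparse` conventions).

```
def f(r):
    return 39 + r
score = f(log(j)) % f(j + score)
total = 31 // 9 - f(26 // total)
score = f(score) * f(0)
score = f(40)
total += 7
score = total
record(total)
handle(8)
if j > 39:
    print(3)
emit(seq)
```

Transformed code:
score = (39 + log(j)) % (39 + (j + score))
total = 31 // 9 - (39 + 26 // total)
score = (39 + score) * (39 + 0)
score = 39 + 40
total += 7
score = total
record(total)
handle(8)
if j > 39:
    print(3)
emit(seq)

score = 39 + 40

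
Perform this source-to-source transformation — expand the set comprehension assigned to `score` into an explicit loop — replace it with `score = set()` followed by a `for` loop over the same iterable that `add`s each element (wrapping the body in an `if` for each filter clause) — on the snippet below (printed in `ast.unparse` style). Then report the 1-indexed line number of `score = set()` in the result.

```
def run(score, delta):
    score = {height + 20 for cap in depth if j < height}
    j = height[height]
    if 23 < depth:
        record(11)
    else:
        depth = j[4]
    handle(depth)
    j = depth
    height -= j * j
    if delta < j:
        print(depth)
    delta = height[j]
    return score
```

2

Transformed code:
def run(score, delta):
    score = set()
    for cap in depth:
        if j < height:
            score.add(height + 20)
    j = height[height]
    if 23 < depth:
        record(11)
    else:
        depth = j[4]
    handle(depth)
    j = depth
    height -= j * j
    if delta < j:
        print(depth)
    delta = height[j]
    return score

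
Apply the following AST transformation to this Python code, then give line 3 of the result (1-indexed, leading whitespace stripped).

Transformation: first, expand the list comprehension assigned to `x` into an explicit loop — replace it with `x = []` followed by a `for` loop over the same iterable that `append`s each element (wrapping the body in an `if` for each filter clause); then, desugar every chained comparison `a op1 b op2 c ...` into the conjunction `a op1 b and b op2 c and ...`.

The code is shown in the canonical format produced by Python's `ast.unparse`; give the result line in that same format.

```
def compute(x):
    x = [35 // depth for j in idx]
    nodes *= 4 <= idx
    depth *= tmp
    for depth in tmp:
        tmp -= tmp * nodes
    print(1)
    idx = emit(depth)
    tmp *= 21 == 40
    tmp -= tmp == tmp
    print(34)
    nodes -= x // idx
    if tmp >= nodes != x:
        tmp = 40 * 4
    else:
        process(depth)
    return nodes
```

Transformed code:
def compute(x):
    x = []
    for j in idx:
        x.append(35 // depth)
    nodes *= 4 <= idx
    depth *= tmp
    for depth in tmp:
        tmp -= tmp * nodes
    print(1)
    idx = emit(depth)
    tmp *= 21 == 40
    tmp -= tmp == tmp
    print(34)
    nodes -= x // idx
    if tmp >= nodes and nodes != x:
        tmp = 40 * 4
    else:
        process(depth)
    return nodes

for j in idx:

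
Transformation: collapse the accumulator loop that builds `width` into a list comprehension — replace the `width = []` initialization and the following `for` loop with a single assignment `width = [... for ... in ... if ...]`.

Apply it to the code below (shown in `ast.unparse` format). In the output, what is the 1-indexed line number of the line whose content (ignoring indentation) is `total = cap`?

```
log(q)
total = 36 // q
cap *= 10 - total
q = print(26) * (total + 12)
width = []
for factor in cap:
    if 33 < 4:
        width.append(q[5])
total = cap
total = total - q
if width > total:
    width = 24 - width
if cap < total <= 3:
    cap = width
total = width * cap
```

Transformed code:
log(q)
total = 36 // q
cap *= 10 - total
q = print(26) * (total + 12)
width = [q[5] for factor in cap if 33 < 4]
total = cap
total = total - q
if width > total:
    width = 24 - width
if cap < total <= 3:
    cap = width
total = width * cap

6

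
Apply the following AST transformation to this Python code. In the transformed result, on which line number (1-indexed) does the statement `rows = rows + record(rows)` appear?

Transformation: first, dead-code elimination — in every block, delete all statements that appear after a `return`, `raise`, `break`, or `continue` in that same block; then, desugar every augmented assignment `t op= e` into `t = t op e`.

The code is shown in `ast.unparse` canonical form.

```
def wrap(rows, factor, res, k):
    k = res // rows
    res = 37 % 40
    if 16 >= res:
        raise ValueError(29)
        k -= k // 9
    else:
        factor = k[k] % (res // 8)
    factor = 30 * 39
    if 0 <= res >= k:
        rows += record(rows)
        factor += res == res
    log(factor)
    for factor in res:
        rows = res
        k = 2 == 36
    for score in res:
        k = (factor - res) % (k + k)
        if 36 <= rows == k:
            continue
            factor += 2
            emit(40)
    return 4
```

Transformed code:
def wrap(rows, factor, res, k):
    k = res // rows
    res = 37 % 40
    if 16 >= res:
        raise ValueError(29)
    else:
        factor = k[k] % (res // 8)
    factor = 30 * 39
    if 0 <= res >= k:
        rows = rows + record(rows)
        factor = factor + (res == res)
    log(factor)
    for factor in res:
        rows = res
        k = 2 == 36
    for score in res:
        k = (factor - res) % (k + k)
        if 36 <= rows == k:
            continue
    return 4

10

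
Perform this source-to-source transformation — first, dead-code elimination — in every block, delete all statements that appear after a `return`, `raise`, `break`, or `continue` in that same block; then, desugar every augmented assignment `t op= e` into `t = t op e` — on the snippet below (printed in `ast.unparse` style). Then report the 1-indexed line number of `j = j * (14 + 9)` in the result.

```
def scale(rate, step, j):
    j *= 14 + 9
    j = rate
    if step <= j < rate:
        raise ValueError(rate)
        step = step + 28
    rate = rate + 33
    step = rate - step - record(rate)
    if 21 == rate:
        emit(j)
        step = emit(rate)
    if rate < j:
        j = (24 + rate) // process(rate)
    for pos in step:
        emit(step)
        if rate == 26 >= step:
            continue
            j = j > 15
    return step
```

Transformed code:
def scale(rate, step, j):
    j = j * (14 + 9)
    j = rate
    if step <= j < rate:
        raise ValueError(rate)
    rate = rate + 33
    step = rate - step - record(rate)
    if 21 == rate:
        emit(j)
        step = emit(rate)
    if rate < j:
        j = (24 + rate) // process(rate)
    for pos in step:
        emit(step)
        if rate == 26 >= step:
            continue
    return step

2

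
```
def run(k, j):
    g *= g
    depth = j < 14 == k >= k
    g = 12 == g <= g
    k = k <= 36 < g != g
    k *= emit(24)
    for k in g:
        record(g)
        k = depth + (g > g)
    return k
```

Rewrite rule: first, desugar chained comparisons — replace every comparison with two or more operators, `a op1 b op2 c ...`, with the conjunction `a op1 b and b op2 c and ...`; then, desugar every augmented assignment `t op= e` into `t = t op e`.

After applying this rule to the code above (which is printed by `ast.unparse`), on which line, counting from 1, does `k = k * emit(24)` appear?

Transformed code:
def run(k, j):
    g = g * g
    depth = j < 14 and 14 == k and (k >= k)
    g = 12 == g and g <= g
    k = k <= 36 and 36 < g and (g != g)
    k = k * emit(24)
    for k in g:
        record(g)
        k = depth + (g > g)
    return k

6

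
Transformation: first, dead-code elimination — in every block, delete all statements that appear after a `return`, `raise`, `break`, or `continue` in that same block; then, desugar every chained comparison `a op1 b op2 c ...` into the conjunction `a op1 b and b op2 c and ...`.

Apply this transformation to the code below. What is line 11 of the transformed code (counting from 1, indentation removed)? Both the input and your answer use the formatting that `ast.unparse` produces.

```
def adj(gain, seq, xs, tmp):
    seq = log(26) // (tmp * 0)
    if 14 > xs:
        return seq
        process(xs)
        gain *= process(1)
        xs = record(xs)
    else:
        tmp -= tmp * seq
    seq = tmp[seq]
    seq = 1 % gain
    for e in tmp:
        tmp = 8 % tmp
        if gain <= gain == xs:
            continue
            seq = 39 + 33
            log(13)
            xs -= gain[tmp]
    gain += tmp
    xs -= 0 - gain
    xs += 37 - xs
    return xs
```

if gain <= gain and gain == xs:

Transformed code:
def adj(gain, seq, xs, tmp):
    seq = log(26) // (tmp * 0)
    if 14 > xs:
        return seq
    else:
        tmp -= tmp * seq
    seq = tmp[seq]
    seq = 1 % gain
    for e in tmp:
        tmp = 8 % tmp
        if gain <= gain and gain == xs:
            continue
    gain += tmp
    xs -= 0 - gain
    xs += 37 - xs
    return xs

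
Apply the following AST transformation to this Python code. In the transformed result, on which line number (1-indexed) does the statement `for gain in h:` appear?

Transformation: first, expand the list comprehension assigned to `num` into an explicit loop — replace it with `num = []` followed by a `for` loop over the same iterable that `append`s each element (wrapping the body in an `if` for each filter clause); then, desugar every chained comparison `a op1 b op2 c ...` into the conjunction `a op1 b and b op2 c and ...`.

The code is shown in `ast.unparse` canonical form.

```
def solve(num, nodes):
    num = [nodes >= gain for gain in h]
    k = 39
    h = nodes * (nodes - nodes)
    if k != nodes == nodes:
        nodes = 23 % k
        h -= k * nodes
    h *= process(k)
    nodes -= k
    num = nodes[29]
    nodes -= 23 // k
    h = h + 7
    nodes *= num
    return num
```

3

Transformed code:
def solve(num, nodes):
    num = []
    for gain in h:
        num.append(nodes >= gain)
    k = 39
    h = nodes * (nodes - nodes)
    if k != nodes and nodes == nodes:
        nodes = 23 % k
        h -= k * nodes
    h *= process(k)
    nodes -= k
    num = nodes[29]
    nodes -= 23 // k
    h = h + 7
    nodes *= num
    return num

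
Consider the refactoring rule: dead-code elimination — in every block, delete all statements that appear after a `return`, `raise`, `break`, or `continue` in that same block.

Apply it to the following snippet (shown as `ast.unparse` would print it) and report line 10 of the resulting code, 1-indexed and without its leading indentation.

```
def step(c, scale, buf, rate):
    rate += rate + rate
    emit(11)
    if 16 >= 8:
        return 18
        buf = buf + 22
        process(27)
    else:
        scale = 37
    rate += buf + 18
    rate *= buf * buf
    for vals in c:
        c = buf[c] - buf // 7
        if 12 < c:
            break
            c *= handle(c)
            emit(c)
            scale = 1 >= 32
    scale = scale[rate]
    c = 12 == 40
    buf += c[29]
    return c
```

Transformed code:
def step(c, scale, buf, rate):
    rate += rate + rate
    emit(11)
    if 16 >= 8:
        return 18
    else:
        scale = 37
    rate += buf + 18
    rate *= buf * buf
    for vals in c:
        c = buf[c] - buf // 7
        if 12 < c:
            break
    scale = scale[rate]
    c = 12 == 40
    buf += c[29]
    return c

for vals in c:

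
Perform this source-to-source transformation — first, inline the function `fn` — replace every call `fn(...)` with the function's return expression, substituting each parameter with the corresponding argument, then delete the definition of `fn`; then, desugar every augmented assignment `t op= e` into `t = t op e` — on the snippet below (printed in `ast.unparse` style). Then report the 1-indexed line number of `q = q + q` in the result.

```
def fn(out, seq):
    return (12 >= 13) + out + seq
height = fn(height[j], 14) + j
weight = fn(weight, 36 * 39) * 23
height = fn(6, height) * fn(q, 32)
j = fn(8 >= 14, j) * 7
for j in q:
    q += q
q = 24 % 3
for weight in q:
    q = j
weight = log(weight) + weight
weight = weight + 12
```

Transformed code:
height = (12 >= 13) + height[j] + 14 + j
weight = ((12 >= 13) + weight + 36 * 39) * 23
height = ((12 >= 13) + 6 + height) * ((12 >= 13) + q + 32)
j = ((12 >= 13) + (8 >= 14) + j) * 7
for j in q:
    q = q + q
q = 24 % 3
for weight in q:
    q = j
weight = log(weight) + weight
weight = weight + 12

6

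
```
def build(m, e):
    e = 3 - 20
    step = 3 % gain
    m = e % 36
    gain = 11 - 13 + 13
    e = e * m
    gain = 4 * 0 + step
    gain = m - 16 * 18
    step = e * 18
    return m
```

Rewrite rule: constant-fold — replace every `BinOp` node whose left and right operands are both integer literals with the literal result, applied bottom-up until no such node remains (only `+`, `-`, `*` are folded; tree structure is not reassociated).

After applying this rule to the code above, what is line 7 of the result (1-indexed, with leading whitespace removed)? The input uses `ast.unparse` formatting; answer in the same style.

Transformed code:
def build(m, e):
    e = -17
    step = 3 % gain
    m = e % 36
    gain = 11
    e = e * m
    gain = 0 + step
    gain = m - 288
    step = e * 18
    return m

gain = 0 + step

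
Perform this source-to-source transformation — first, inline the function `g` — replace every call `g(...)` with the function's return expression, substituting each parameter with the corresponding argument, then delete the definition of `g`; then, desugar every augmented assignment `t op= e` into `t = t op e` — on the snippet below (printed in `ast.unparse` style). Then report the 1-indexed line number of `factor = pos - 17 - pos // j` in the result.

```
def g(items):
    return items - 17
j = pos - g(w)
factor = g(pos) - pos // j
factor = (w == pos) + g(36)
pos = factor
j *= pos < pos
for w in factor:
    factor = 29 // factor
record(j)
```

Transformed code:
j = pos - (w - 17)
factor = pos - 17 - pos // j
factor = (w == pos) + (36 - 17)
pos = factor
j = j * (pos < pos)
for w in factor:
    factor = 29 // factor
record(j)

2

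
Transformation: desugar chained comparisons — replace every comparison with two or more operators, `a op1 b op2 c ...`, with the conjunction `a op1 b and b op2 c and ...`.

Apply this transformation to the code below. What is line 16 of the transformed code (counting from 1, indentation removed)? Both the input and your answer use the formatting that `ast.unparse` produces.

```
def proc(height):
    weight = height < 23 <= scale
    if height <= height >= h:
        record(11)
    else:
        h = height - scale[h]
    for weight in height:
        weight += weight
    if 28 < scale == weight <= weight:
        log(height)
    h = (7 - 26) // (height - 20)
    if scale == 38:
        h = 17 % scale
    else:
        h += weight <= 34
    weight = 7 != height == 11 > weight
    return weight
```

Transformed code:
def proc(height):
    weight = height < 23 and 23 <= scale
    if height <= height and height >= h:
        record(11)
    else:
        h = height - scale[h]
    for weight in height:
        weight += weight
    if 28 < scale and scale == weight and (weight <= weight):
        log(height)
    h = (7 - 26) // (height - 20)
    if scale == 38:
        h = 17 % scale
    else:
        h += weight <= 34
    weight = 7 != height and height == 11 and (11 > weight)
    return weight

weight = 7 != height and height == 11 and (11 > weight)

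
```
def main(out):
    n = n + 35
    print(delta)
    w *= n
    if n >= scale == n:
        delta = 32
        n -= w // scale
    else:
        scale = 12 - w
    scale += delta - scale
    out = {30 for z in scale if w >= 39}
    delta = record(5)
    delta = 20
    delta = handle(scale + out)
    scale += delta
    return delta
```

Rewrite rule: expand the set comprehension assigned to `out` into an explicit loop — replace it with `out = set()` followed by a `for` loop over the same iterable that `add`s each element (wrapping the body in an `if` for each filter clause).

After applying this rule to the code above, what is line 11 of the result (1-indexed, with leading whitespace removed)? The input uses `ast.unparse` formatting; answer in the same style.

out = set()

Transformed code:
def main(out):
    n = n + 35
    print(delta)
    w *= n
    if n >= scale == n:
        delta = 32
        n -= w // scale
    else:
        scale = 12 - w
    scale += delta - scale
    out = set()
    for z in scale:
        if w >= 39:
            out.add(30)
    delta = record(5)
    delta = 20
    delta = handle(scale + out)
    scale += delta
    return delta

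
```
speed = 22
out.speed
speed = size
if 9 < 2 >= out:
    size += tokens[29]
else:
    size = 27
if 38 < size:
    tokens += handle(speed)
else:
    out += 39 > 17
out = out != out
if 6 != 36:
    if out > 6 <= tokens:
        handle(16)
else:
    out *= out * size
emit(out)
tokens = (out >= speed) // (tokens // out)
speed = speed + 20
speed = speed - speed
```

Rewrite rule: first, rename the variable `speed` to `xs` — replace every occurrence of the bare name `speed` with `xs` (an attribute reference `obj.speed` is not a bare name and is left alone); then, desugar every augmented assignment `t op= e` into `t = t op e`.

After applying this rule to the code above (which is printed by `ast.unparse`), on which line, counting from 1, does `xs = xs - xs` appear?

Transformed code:
xs = 22
out.speed
xs = size
if 9 < 2 >= out:
    size = size + tokens[29]
else:
    size = 27
if 38 < size:
    tokens = tokens + handle(xs)
else:
    out = out + (39 > 17)
out = out != out
if 6 != 36:
    if out > 6 <= tokens:
        handle(16)
else:
    out = out * (out * size)
emit(out)
tokens = (out >= xs) // (tokens // out)
xs = xs + 20
xs = xs - xs

21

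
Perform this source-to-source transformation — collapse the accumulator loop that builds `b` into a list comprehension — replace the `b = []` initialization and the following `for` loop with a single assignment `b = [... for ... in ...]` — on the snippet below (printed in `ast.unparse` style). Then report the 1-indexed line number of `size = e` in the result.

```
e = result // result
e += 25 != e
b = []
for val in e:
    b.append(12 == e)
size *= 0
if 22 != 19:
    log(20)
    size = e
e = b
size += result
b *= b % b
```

7

Transformed code:
e = result // result
e += 25 != e
b = [12 == e for val in e]
size *= 0
if 22 != 19:
    log(20)
    size = e
e = b
size += result
b *= b % b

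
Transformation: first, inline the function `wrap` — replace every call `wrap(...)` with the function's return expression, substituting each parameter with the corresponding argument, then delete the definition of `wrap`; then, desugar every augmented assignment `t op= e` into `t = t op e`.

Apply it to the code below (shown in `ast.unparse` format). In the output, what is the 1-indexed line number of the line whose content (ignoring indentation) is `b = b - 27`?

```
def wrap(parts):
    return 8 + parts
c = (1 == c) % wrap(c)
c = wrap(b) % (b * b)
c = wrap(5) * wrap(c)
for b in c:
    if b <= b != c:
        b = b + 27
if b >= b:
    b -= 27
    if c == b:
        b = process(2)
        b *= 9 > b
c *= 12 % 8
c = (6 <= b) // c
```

8

Transformed code:
c = (1 == c) % (8 + c)
c = (8 + b) % (b * b)
c = (8 + 5) * (8 + c)
for b in c:
    if b <= b != c:
        b = b + 27
if b >= b:
    b = b - 27
    if c == b:
        b = process(2)
        b = b * (9 > b)
c = c * (12 % 8)
c = (6 <= b) // c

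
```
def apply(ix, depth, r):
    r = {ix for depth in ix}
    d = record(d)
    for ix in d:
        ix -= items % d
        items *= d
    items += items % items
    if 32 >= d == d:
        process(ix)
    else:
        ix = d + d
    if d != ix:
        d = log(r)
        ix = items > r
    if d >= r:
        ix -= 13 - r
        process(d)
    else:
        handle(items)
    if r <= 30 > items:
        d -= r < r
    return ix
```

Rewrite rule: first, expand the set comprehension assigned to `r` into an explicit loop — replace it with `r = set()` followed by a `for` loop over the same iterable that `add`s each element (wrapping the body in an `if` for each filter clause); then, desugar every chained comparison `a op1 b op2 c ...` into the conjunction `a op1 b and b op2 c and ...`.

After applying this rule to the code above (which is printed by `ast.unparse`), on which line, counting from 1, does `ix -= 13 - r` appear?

18

Transformed code:
def apply(ix, depth, r):
    r = set()
    for depth in ix:
        r.add(ix)
    d = record(d)
    for ix in d:
        ix -= items % d
        items *= d
    items += items % items
    if 32 >= d and d == d:
        process(ix)
    else:
        ix = d + d
    if d != ix:
        d = log(r)
        ix = items > r
    if d >= r:
        ix -= 13 - r
        process(d)
    else:
        handle(items)
    if r <= 30 and 30 > items:
        d -= r < r
    return ix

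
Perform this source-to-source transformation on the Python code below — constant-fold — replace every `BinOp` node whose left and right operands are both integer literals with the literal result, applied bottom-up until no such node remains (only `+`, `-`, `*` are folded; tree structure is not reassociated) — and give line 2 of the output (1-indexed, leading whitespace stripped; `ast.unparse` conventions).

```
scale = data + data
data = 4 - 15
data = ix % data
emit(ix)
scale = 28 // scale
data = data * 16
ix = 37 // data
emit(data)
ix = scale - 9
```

data = -11

Transformed code:
scale = data + data
data = -11
data = ix % data
emit(ix)
scale = 28 // scale
data = data * 16
ix = 37 // data
emit(data)
ix = scale - 9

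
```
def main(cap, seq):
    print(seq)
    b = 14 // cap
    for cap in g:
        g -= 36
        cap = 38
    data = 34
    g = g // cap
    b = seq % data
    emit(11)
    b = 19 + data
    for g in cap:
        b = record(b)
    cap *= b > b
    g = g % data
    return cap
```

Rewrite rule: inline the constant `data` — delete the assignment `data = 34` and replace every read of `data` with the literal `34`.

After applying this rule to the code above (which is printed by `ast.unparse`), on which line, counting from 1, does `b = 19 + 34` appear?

10

Transformed code:
def main(cap, seq):
    print(seq)
    b = 14 // cap
    for cap in g:
        g -= 36
        cap = 38
    g = g // cap
    b = seq % 34
    emit(11)
    b = 19 + 34
    for g in cap:
        b = record(b)
    cap *= b > b
    g = g % 34
    return cap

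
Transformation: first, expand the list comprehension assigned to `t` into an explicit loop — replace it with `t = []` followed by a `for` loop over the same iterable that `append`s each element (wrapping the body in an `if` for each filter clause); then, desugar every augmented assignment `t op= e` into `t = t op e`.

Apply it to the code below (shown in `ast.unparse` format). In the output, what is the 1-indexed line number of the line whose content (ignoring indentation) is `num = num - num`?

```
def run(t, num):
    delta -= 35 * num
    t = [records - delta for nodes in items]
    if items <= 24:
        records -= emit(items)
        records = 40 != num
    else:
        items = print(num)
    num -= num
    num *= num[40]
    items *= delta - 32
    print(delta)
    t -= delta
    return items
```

Transformed code:
def run(t, num):
    delta = delta - 35 * num
    t = []
    for nodes in items:
        t.append(records - delta)
    if items <= 24:
        records = records - emit(items)
        records = 40 != num
    else:
        items = print(num)
    num = num - num
    num = num * num[40]
    items = items * (delta - 32)
    print(delta)
    t = t - delta
    return items

11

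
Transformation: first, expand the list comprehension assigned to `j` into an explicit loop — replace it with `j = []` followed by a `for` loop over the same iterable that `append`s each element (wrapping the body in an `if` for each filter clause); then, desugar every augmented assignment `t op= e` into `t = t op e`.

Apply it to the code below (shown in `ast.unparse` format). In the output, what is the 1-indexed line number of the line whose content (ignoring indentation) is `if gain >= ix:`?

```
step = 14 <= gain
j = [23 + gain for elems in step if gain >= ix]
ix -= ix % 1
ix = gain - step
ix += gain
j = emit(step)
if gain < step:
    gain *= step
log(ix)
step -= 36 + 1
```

Transformed code:
step = 14 <= gain
j = []
for elems in step:
    if gain >= ix:
        j.append(23 + gain)
ix = ix - ix % 1
ix = gain - step
ix = ix + gain
j = emit(step)
if gain < step:
    gain = gain * step
log(ix)
step = step - (36 + 1)

4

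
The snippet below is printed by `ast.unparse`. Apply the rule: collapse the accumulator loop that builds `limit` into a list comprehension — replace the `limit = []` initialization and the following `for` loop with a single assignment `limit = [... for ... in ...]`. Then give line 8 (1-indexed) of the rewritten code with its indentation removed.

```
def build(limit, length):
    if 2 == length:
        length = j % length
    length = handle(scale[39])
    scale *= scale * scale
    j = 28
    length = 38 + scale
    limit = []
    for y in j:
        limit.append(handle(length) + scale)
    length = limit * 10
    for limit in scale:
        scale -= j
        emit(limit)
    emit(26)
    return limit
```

Transformed code:
def build(limit, length):
    if 2 == length:
        length = j % length
    length = handle(scale[39])
    scale *= scale * scale
    j = 28
    length = 38 + scale
    limit = [handle(length) + scale for y in j]
    length = limit * 10
    for limit in scale:
        scale -= j
        emit(limit)
    emit(26)
    return limit

limit = [handle(length) + scale for y in j]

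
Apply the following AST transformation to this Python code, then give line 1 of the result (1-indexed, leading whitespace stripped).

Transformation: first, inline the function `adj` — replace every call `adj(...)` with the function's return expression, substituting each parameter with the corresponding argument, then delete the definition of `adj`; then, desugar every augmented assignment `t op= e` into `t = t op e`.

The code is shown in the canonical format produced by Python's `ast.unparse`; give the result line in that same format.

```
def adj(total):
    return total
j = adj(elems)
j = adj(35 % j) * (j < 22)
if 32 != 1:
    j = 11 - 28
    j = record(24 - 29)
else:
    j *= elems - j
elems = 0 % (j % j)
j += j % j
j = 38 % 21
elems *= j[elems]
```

j = elems

Transformed code:
j = elems
j = 35 % j * (j < 22)
if 32 != 1:
    j = 11 - 28
    j = record(24 - 29)
else:
    j = j * (elems - j)
elems = 0 % (j % j)
j = j + j % j
j = 38 % 21
elems = elems * j[elems]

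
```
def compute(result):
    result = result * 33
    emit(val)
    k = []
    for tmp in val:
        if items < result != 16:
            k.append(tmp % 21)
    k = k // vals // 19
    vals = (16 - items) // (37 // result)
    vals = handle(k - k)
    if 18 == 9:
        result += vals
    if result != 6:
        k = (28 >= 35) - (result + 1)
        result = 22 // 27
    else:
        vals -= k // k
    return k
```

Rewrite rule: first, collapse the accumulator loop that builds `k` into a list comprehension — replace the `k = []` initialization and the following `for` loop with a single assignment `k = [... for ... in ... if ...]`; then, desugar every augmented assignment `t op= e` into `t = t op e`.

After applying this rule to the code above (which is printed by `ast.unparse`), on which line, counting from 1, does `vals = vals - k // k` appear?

14

Transformed code:
def compute(result):
    result = result * 33
    emit(val)
    k = [tmp % 21 for tmp in val if items < result != 16]
    k = k // vals // 19
    vals = (16 - items) // (37 // result)
    vals = handle(k - k)
    if 18 == 9:
        result = result + vals
    if result != 6:
        k = (28 >= 35) - (result + 1)
        result = 22 // 27
    else:
        vals = vals - k // k
    return k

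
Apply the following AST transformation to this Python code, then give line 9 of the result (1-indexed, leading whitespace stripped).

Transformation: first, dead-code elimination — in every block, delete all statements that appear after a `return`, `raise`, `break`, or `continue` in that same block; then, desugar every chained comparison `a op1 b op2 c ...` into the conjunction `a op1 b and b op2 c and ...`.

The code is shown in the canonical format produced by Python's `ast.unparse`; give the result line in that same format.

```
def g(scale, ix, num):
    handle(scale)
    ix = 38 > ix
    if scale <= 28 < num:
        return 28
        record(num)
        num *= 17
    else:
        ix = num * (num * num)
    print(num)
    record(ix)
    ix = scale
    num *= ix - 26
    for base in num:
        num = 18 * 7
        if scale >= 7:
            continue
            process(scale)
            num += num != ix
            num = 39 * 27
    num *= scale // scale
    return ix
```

Transformed code:
def g(scale, ix, num):
    handle(scale)
    ix = 38 > ix
    if scale <= 28 and 28 < num:
        return 28
    else:
        ix = num * (num * num)
    print(num)
    record(ix)
    ix = scale
    num *= ix - 26
    for base in num:
        num = 18 * 7
        if scale >= 7:
            continue
    num *= scale // scale
    return ix

record(ix)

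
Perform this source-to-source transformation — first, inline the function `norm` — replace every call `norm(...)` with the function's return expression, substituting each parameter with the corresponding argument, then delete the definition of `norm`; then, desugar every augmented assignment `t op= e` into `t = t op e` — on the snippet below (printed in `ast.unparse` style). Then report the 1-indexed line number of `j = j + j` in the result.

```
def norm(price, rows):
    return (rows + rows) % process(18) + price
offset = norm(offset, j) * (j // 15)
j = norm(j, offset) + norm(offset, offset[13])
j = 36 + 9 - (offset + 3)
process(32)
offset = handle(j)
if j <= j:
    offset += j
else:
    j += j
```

Transformed code:
offset = ((j + j) % process(18) + offset) * (j // 15)
j = (offset + offset) % process(18) + j + ((offset[13] + offset[13]) % process(18) + offset)
j = 36 + 9 - (offset + 3)
process(32)
offset = handle(j)
if j <= j:
    offset = offset + j
else:
    j = j + j

9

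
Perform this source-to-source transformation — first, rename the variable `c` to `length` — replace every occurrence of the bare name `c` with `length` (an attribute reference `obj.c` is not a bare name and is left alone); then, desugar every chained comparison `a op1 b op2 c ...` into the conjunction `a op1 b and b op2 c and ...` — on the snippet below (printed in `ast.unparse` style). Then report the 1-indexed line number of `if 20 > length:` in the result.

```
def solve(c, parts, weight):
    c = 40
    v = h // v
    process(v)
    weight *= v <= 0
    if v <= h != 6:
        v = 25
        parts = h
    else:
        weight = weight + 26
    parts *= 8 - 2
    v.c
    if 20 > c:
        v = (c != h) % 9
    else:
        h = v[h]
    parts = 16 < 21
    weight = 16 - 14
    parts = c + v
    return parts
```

13

Transformed code:
def solve(length, parts, weight):
    length = 40
    v = h // v
    process(v)
    weight *= v <= 0
    if v <= h and h != 6:
        v = 25
        parts = h
    else:
        weight = weight + 26
    parts *= 8 - 2
    v.c
    if 20 > length:
        v = (length != h) % 9
    else:
        h = v[h]
    parts = 16 < 21
    weight = 16 - 14
    parts = length + v
    return parts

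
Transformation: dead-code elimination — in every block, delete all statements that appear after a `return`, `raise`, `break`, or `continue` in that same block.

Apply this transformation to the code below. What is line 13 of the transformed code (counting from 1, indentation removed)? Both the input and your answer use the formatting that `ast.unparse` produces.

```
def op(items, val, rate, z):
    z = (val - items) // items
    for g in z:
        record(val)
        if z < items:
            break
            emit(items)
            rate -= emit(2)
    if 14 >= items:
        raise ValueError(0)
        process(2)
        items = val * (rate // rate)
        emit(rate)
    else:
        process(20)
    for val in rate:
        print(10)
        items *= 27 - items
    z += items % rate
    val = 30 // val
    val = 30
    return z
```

Transformed code:
def op(items, val, rate, z):
    z = (val - items) // items
    for g in z:
        record(val)
        if z < items:
            break
    if 14 >= items:
        raise ValueError(0)
    else:
        process(20)
    for val in rate:
        print(10)
        items *= 27 - items
    z += items % rate
    val = 30 // val
    val = 30
    return z

items *= 27 - items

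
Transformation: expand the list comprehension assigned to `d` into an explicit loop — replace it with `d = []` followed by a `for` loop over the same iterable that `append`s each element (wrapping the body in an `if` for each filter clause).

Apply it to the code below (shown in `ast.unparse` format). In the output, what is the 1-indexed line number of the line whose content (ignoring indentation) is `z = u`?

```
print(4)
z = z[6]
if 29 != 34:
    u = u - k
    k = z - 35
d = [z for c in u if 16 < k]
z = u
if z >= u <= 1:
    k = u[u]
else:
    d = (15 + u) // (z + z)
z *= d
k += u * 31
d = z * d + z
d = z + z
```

Transformed code:
print(4)
z = z[6]
if 29 != 34:
    u = u - k
    k = z - 35
d = []
for c in u:
    if 16 < k:
        d.append(z)
z = u
if z >= u <= 1:
    k = u[u]
else:
    d = (15 + u) // (z + z)
z *= d
k += u * 31
d = z * d + z
d = z + z

10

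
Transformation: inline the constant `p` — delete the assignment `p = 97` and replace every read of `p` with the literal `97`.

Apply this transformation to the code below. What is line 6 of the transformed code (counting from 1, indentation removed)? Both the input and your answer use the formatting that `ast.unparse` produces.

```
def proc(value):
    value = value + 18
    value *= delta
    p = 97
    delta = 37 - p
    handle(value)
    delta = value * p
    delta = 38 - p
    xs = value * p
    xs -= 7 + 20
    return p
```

delta = value * 97

Transformed code:
def proc(value):
    value = value + 18
    value *= delta
    delta = 37 - 97
    handle(value)
    delta = value * 97
    delta = 38 - 97
    xs = value * 97
    xs -= 7 + 20
    return 97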